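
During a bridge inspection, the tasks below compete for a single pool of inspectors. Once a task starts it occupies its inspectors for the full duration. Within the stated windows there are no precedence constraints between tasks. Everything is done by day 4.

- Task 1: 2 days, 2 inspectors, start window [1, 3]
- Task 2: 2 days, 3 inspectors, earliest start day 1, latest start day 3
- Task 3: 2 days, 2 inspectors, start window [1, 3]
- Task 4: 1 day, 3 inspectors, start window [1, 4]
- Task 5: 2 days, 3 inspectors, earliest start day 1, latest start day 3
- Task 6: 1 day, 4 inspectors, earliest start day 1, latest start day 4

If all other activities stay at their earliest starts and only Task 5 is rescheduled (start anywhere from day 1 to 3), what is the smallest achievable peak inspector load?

14

Task 5@1: d1:17  d2:10  d3:0  d4:0 → peak 17
Task 5@2: d1:14  d2:10  d3:3  d4:0 → peak 14
Task 5@3: d1:14  d2:7  d3:3  d4:3 → peak 14
Best is Task 5@2, peak 14.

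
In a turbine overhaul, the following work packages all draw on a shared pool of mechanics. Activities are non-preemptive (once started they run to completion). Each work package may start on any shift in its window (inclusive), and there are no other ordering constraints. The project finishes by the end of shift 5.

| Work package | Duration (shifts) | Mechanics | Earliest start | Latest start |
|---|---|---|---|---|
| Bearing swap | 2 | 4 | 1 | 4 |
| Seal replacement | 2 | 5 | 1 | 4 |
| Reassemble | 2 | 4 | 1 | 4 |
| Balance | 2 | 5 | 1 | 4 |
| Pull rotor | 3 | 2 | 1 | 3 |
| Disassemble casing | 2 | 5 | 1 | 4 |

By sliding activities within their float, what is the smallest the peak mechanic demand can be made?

Early-start (Bearing swap@1, Seal replacement@1, Reassemble@1, Balance@1, Pull rotor@1, Disassemble casing@1) gives peak 25: s1:25  s2:25  s3:2  s4:0  s5:0.
Shift Balance→3, Pull rotor→3, Disassemble casing→3.
Schedule Bearing swap@1, Seal replacement@1, Reassemble@1, Balance@3, Pull rotor@3, Disassemble casing@3: s1:13  s2:13  s3:12  s4:12  s5:2 — peak 13.

13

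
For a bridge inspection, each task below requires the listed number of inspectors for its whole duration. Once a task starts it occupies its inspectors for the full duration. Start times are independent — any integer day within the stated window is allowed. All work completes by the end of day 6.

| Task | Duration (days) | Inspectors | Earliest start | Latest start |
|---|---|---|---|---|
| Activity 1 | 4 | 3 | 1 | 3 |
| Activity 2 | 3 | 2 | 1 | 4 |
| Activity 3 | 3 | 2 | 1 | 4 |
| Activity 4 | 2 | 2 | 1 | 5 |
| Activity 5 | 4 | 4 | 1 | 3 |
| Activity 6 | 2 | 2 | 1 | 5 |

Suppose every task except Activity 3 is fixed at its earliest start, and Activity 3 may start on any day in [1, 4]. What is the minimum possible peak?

Activity 3@1: d1:15  d2:15  d3:11  d4:7  d5:0  d6:0 → peak 15
Activity 3@2: d1:13  d2:15  d3:11  d4:9  d5:0  d6:0 → peak 15
Activity 3@3: d1:13  d2:13  d3:11  d4:9  d5:2  d6:0 → peak 13
Activity 3@4: d1:13  d2:13  d3:9  d4:9  d5:2  d6:2 → peak 13
Best is Activity 3@3, peak 13.

13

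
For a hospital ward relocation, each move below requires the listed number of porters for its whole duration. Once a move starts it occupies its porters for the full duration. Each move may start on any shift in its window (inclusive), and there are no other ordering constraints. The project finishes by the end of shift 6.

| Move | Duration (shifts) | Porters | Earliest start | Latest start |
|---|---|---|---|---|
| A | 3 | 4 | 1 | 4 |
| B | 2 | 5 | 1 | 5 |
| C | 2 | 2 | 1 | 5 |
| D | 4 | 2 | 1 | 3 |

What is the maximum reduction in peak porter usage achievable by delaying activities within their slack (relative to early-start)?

Early-start peak: s1:13  s2:13  s3:6  s4:2  s5:0  s6:0 ⇒ 13.
Leveled (A@1, B@4, C@1, D@3): s1:6  s2:6  s3:6  s4:7  s5:7  s6:2 ⇒ 7.
Reduction 13 − 7 = 6.

6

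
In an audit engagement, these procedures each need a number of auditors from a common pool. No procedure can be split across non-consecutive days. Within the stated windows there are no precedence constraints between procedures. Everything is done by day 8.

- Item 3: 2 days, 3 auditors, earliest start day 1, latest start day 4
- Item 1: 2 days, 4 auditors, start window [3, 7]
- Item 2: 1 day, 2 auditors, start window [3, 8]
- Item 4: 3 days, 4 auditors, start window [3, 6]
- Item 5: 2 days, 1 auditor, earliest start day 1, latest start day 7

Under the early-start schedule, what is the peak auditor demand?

10

Early-start schedule: Item 3@1, Item 1@3, Item 2@3, Item 4@3, Item 5@1.
Load per day: day 1: 4, day 2: 4, day 3: 10, day 4: 8, day 5: 4, day 6: 0, day 7: 0, day 8: 0.
Peak is 10.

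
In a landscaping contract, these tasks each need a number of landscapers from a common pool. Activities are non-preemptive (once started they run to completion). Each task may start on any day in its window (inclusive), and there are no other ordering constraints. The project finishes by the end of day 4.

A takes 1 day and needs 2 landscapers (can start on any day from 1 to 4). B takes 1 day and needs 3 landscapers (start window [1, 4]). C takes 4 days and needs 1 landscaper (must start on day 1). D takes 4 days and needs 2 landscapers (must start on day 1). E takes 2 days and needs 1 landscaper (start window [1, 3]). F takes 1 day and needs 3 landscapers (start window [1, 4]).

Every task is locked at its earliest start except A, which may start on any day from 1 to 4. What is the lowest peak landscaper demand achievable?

A@1: d1:12  d2:4  d3:3  d4:3 → peak 12
A@2: d1:10  d2:6  d3:3  d4:3 → peak 10
A@3: d1:10  d2:4  d3:5  d4:3 → peak 10
A@4: d1:10  d2:4  d3:3  d4:5 → peak 10
Best is A@2, peak 10.

10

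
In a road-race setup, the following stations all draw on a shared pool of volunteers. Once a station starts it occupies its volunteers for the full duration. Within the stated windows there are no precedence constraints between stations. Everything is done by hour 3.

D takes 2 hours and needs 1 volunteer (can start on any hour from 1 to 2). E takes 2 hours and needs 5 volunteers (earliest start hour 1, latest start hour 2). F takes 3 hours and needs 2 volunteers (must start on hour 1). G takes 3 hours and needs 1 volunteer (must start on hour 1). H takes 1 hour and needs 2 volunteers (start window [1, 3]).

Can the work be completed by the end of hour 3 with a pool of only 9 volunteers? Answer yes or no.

Schedule D@1, E@1, F@1, G@1, H@3: h1:9  h2:9  h3:5 — peak 9 ≤ 9.

yes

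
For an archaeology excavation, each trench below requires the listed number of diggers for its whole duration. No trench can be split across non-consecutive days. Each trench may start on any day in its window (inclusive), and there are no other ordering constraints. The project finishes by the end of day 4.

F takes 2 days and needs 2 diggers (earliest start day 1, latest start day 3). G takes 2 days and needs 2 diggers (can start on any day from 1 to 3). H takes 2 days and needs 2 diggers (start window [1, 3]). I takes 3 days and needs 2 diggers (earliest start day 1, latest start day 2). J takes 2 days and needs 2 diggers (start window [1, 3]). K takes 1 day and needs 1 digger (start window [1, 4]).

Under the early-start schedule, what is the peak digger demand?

Early-start schedule: F@1, G@1, H@1, I@1, J@1, K@1.
Load per day: day 1: 11, day 2: 10, day 3: 2, day 4: 0.
Peak is 11.

11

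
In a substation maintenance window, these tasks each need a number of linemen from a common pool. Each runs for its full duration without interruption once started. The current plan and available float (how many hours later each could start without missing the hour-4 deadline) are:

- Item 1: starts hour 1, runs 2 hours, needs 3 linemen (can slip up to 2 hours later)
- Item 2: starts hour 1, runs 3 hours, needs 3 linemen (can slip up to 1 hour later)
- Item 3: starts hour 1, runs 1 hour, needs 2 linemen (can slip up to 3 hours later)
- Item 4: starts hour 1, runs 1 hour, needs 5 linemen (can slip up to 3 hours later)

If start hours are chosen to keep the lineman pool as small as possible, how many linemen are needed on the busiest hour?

6

Early-start (Item 1@1, Item 2@1, Item 3@1, Item 4@1) gives peak 13: h1:13  h2:6  h3:3  h4:0.
Shift Item 3→3, Item 4→4.
Schedule Item 1@1, Item 2@1, Item 3@3, Item 4@4: h1:6  h2:6  h3:5  h4:5 — peak 6.
Total lineman-hours = 22 over 4 hours ⇒ peak ≥ ⌈22/4⌉ = 6, so 6 is optimal.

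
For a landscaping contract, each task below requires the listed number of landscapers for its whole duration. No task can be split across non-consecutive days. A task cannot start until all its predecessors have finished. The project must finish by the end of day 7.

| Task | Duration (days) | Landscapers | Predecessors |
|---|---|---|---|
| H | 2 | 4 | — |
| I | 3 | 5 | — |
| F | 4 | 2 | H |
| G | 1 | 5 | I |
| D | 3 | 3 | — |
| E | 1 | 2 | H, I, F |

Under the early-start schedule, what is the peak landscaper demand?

12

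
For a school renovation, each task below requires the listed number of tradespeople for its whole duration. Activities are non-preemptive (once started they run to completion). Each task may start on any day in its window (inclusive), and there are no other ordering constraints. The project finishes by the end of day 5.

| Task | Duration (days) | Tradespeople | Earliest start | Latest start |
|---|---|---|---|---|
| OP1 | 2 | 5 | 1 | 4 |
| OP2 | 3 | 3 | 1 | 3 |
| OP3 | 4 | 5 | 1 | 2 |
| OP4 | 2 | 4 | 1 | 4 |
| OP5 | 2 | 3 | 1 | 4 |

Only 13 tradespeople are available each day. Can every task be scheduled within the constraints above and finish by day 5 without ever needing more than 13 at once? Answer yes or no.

Schedule OP1@1, OP2@1, OP3@1, OP4@3, OP5@4: d1:13  d2:13  d3:12  d4:12  d5:3 — peak 13 ≤ 13.

yes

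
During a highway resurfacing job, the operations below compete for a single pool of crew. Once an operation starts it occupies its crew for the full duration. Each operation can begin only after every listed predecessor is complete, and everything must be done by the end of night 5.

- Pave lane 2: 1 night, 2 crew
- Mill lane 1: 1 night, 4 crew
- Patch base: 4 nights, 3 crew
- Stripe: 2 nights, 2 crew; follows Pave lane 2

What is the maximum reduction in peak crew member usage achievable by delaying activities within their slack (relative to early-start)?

Early-start peak: n1:9  n2:5  n3:5  n4:3  n5:0 ⇒ 9.
Leveled (Pave lane 2@1, Mill lane 1@5, Patch base@1, Stripe@2): n1:5  n2:5  n3:5  n4:3  n5:4 ⇒ 5.
Reduction 9 − 5 = 4.

4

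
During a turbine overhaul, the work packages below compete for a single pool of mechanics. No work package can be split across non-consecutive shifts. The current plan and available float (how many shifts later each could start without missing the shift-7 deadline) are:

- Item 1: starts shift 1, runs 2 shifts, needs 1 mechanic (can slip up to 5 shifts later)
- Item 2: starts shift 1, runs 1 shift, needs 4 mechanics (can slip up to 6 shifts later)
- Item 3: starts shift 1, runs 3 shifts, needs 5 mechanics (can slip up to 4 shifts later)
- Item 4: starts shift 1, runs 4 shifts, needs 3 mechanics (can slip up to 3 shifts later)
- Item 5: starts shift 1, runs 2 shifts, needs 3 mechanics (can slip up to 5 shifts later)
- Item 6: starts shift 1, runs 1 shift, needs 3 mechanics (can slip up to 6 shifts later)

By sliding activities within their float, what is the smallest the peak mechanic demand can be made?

Early-start (Item 1@1, Item 2@1, Item 3@1, Item 4@1, Item 5@1, Item 6@1) gives peak 19: s1:19  s2:12  s3:8  s4:3  s5:0  s6:0  s7:0.
Shift Item 2→3, Item 3→5, Item 6→4.
Schedule Item 1@1, Item 2@3, Item 3@5, Item 4@1, Item 5@1, Item 6@4: s1:7  s2:7  s3:7  s4:6  s5:5  s6:5  s7:5 — peak 7.

7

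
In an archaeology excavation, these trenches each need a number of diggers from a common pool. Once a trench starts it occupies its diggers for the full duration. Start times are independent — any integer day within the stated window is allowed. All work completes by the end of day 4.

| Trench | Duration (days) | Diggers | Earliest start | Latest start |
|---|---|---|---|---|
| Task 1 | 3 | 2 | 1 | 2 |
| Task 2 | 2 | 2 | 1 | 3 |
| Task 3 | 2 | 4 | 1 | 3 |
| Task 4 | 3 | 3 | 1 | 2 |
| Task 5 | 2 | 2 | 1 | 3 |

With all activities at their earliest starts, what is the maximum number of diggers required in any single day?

13

Early-start schedule: Task 1@1, Task 2@1, Task 3@1, Task 4@1, Task 5@1.
Load per day: day 1: 13, day 2: 13, day 3: 5, day 4: 0.
Peak is 13.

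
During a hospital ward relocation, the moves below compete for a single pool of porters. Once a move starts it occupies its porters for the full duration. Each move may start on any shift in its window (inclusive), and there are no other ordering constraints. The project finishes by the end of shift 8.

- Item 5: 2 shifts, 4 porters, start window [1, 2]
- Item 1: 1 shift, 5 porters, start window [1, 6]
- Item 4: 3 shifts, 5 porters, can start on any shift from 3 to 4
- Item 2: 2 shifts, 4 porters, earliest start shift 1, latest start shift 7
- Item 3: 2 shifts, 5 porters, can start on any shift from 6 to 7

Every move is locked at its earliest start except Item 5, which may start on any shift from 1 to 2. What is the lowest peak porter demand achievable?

9

Item 5@1: s1:13  s2:8  s3:5  s4:5  s5:5  s6:5  s7:5  s8:0 → peak 13
Item 5@2: s1:9  s2:8  s3:9  s4:5  s5:5  s6:5  s7:5  s8:0 → peak 9
Best is Item 5@2, peak 9.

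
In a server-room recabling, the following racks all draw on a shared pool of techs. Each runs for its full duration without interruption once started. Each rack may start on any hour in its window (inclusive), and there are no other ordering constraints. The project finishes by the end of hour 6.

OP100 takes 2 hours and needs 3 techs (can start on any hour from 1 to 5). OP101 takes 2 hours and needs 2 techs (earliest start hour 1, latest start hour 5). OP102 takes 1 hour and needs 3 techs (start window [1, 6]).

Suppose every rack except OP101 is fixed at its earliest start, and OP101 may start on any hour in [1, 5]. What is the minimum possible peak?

6

OP101@1: h1:8  h2:5  h3:0  h4:0  h5:0  h6:0 → peak 8
OP101@2: h1:6  h2:5  h3:2  h4:0  h5:0  h6:0 → peak 6
OP101@3: h1:6  h2:3  h3:2  h4:2  h5:0  h6:0 → peak 6
OP101@4: h1:6  h2:3  h3:0  h4:2  h5:2  h6:0 → peak 6
OP101@5: h1:6  h2:3  h3:0  h4:0  h5:2  h6:2 → peak 6
Best is OP101@2, peak 6.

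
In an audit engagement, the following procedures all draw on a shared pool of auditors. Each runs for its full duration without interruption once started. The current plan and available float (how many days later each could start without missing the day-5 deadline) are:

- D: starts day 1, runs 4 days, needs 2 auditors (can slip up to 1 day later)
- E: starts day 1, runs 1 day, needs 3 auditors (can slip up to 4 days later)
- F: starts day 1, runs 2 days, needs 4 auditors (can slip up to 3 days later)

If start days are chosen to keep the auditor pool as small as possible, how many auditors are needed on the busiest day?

Early-start (D@1, E@1, F@1) gives peak 9: d1:9  d2:6  d3:2  d4:2  d5:0.
Shift F→2.
Schedule D@1, E@1, F@2: d1:5  d2:6  d3:6  d4:2  d5:0 — peak 6.

6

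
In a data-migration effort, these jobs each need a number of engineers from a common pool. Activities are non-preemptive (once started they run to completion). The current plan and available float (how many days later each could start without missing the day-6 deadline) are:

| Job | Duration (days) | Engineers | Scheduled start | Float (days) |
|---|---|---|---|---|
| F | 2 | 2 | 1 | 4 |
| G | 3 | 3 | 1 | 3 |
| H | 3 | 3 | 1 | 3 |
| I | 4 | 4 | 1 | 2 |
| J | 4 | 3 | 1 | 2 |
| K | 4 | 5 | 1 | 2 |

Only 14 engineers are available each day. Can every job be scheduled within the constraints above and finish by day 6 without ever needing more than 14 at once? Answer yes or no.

no

The minimum achievable peak is 15; 14 < 15, so no feasible schedule stays within the cap.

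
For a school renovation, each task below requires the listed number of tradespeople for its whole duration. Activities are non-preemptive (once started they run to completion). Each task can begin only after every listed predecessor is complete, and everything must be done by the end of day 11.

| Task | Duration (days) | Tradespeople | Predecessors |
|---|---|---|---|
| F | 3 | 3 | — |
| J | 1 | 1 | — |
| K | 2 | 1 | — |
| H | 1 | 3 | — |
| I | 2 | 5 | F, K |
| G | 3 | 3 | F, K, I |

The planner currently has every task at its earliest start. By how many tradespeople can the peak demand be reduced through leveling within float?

3

Early-start peak: d1:8  d2:4  d3:3  d4:5  d5:5  d6:3  d7:3  d8:3  d9:0  d10:0  d11:0 ⇒ 8.
Leveled (F@1, J@1, K@1, H@4, I@5, G@7): d1:5  d2:4  d3:3  d4:3  d5:5  d6:5  d7:3  d8:3  d9:3  d10:0  d11:0 ⇒ 5.
Reduction 8 − 5 = 3.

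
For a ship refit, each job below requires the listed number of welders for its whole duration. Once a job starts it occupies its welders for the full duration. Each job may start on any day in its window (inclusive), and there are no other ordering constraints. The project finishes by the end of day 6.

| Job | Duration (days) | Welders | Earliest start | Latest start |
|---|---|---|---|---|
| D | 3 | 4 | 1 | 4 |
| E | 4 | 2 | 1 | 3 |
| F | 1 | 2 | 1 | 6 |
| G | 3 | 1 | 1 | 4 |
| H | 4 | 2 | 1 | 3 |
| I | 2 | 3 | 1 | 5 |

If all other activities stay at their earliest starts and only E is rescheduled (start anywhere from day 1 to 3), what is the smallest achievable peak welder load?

12

E@1: d1:14  d2:12  d3:9  d4:4  d5:0  d6:0 → peak 14
E@2: d1:12  d2:12  d3:9  d4:4  d5:2  d6:0 → peak 12
E@3: d1:12  d2:10  d3:9  d4:4  d5:2  d6:2 → peak 12
Best is E@2, peak 12.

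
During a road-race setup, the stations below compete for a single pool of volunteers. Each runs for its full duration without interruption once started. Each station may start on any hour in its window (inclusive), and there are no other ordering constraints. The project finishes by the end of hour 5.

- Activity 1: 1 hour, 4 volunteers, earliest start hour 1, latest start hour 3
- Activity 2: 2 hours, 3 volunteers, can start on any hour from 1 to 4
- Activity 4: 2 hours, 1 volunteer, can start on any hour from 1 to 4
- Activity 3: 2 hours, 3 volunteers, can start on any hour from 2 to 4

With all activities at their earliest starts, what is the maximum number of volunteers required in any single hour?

8

Early-start schedule: Activity 1@1, Activity 2@1, Activity 4@1, Activity 3@2.
Load per hour: hour 1: 8, hour 2: 7, hour 3: 3, hour 4: 0, hour 5: 0.
Peak is 8.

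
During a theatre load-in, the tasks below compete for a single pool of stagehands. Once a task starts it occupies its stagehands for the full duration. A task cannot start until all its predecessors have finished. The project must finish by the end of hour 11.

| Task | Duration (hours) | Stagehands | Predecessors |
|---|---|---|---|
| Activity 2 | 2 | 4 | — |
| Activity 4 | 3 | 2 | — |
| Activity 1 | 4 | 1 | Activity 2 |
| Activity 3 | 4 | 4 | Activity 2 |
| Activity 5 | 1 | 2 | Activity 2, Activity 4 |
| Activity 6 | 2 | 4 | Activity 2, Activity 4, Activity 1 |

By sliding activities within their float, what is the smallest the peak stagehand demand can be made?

Early-start (Activity 2@1, Activity 4@1, Activity 1@3, Activity 3@3, Activity 5@4, Activity 6@7) gives peak 7: h1:6  h2:6  h3:7  h4:7  h5:5  h6:5  h7:4  h8:4  h9:0  h10:0  h11:0.
Shift Activity 3→4, Activity 5→7, Activity 6→8.
Schedule Activity 2@1, Activity 4@1, Activity 1@3, Activity 3@4, Activity 5@7, Activity 6@8: h1:6  h2:6  h3:3  h4:5  h5:5  h6:5  h7:6  h8:4  h9:4  h10:0  h11:0 — peak 6.

6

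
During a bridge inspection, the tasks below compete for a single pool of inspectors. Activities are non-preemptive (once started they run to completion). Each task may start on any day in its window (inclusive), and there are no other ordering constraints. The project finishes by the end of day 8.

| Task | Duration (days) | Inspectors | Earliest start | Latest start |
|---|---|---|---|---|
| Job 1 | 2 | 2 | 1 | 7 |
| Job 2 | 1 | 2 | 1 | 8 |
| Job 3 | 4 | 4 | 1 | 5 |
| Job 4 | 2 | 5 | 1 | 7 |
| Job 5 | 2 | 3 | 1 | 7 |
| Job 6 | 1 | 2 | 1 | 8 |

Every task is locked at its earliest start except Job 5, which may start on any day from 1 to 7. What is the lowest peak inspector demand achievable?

15

Job 5@1: d1:18  d2:14  d3:4  d4:4  d5:0  d6:0  d7:0  d8:0 → peak 18
Job 5@2: d1:15  d2:14  d3:7  d4:4  d5:0  d6:0  d7:0  d8:0 → peak 15
Job 5@3: d1:15  d2:11  d3:7  d4:7  d5:0  d6:0  d7:0  d8:0 → peak 15
Job 5@4: d1:15  d2:11  d3:4  d4:7  d5:3  d6:0  d7:0  d8:0 → peak 15
Job 5@5: d1:15  d2:11  d3:4  d4:4  d5:3  d6:3  d7:0  d8:0 → peak 15
Job 5@6: d1:15  d2:11  d3:4  d4:4  d5:0  d6:3  d7:3  d8:0 → peak 15
Job 5@7: d1:15  d2:11  d3:4  d4:4  d5:0  d6:0  d7:3  d8:3 → peak 15
Best is Job 5@2, peak 15.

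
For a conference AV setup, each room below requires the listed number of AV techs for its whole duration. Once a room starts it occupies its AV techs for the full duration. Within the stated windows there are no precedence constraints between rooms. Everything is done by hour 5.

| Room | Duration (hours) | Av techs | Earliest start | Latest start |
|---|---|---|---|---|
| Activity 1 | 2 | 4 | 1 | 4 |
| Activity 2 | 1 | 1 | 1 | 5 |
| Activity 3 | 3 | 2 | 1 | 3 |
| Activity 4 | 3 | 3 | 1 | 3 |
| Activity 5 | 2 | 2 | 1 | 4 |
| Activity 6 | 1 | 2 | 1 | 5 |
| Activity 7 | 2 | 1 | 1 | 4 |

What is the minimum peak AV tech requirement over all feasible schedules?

7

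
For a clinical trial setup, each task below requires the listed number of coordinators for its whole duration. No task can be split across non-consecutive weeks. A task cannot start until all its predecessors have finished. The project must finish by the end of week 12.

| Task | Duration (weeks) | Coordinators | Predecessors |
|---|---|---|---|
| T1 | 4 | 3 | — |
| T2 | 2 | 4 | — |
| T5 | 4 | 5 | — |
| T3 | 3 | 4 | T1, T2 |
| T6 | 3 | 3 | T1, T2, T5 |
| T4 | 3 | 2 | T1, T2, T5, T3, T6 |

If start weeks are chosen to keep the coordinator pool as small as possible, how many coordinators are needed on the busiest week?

Early-start (T1@1, T2@1, T5@1, T3@5, T6@5, T4@8) gives peak 12: w1:12  w2:12  w3:8  w4:8  w5:7  w6:7  w7:7  w8:2  w9:2  w10:2  w11:0  w12:0.
Shift T5→3, T3→7, T6→7, T4→10.
Schedule T1@1, T2@1, T5@3, T3@7, T6@7, T4@10: w1:7  w2:7  w3:8  w4:8  w5:5  w6:5  w7:7  w8:7  w9:7  w10:2  w11:2  w12:2 — peak 8.

8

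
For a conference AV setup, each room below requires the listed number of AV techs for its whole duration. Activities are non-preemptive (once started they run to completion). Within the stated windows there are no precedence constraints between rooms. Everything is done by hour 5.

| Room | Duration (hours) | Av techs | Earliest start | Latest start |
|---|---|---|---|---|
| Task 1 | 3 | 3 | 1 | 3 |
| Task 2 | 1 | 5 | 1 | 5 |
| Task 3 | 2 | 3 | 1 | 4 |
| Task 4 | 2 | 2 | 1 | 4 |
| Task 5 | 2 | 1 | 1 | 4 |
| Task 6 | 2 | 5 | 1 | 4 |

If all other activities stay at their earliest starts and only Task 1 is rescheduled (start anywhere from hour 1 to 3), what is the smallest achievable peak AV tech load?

16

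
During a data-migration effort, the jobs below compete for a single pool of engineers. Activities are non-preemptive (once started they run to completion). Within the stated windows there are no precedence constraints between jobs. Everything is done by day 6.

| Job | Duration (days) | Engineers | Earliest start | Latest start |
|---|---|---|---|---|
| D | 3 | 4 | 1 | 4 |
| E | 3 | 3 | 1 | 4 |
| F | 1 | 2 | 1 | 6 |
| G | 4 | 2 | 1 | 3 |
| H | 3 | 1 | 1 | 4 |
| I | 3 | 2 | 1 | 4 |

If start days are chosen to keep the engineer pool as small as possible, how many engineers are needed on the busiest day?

Early-start (D@1, E@1, F@1, G@1, H@1, I@1) gives peak 14: d1:14  d2:12  d3:12  d4:2  d5:0  d6:0.
Shift E→4, G→2, I→4.
Schedule D@1, E@4, F@1, G@2, H@1, I@4: d1:7  d2:7  d3:7  d4:7  d5:7  d6:5 — peak 7.
Total engineer-days = 40 over 6 days ⇒ peak ≥ ⌈40/6⌉ = 7, so 7 is optimal.

7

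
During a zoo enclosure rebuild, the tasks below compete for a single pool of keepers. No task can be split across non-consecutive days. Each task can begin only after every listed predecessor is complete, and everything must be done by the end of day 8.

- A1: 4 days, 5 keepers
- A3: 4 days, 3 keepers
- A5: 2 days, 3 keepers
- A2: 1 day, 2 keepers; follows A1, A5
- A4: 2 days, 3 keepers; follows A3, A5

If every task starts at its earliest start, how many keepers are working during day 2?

11

At early start, day 2 has: A1, A3, A5.
Demand: 5 + 3 + 3 = 11.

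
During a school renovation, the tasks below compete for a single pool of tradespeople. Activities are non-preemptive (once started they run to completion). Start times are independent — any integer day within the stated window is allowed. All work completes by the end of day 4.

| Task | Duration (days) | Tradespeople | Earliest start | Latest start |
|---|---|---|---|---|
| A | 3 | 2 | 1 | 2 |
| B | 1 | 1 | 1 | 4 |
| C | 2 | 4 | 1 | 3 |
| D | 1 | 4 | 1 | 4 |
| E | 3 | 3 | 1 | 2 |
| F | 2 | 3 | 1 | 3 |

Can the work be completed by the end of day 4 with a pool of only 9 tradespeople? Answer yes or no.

Schedule A@1, B@1, C@3, D@4, E@1, F@1: d1:9  d2:8  d3:9  d4:8 — peak 9 ≤ 9.

yes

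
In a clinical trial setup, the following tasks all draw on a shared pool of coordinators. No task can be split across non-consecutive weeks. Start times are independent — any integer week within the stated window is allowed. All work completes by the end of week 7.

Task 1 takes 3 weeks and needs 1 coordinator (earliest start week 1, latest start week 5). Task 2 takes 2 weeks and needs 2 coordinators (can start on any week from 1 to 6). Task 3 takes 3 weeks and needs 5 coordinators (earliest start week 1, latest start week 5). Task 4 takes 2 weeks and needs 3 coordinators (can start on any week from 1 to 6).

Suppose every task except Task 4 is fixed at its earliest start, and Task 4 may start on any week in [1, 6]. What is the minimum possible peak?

Task 4@1: w1:11  w2:11  w3:6  w4:0  w5:0  w6:0  w7:0 → peak 11
Task 4@2: w1:8  w2:11  w3:9  w4:0  w5:0  w6:0  w7:0 → peak 11
Task 4@3: w1:8  w2:8  w3:9  w4:3  w5:0  w6:0  w7:0 → peak 9
Task 4@4: w1:8  w2:8  w3:6  w4:3  w5:3  w6:0  w7:0 → peak 8
Task 4@5: w1:8  w2:8  w3:6  w4:0  w5:3  w6:3  w7:0 → peak 8
Task 4@6: w1:8  w2:8  w3:6  w4:0  w5:0  w6:3  w7:3 → peak 8
Best is Task 4@4, peak 8.

8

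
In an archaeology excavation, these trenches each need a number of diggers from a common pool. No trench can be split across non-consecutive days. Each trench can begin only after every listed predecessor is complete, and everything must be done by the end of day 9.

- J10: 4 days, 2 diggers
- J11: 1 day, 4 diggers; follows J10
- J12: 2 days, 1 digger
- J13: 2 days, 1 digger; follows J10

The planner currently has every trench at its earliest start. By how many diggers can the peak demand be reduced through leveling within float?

Early-start peak: d1:3  d2:3  d3:2  d4:2  d5:5  d6:1  d7:0  d8:0  d9:0 ⇒ 5.
Leveled (J10@1, J11@5, J12@1, J13@6): d1:3  d2:3  d3:2  d4:2  d5:4  d6:1  d7:1  d8:0  d9:0 ⇒ 4.
Reduction 5 − 4 = 1.

1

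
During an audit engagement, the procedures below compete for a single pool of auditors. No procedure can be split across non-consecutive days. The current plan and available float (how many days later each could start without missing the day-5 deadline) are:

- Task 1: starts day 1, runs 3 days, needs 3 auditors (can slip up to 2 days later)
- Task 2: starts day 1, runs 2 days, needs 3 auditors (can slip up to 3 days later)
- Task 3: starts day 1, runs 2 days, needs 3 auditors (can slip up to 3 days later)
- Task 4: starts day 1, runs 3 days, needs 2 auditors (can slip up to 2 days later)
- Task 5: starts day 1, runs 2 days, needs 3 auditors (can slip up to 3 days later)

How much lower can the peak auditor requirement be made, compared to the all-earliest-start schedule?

Early-start peak: d1:14  d2:14  d3:5  d4:0  d5:0 ⇒ 14.
Leveled (Task 1@1, Task 2@1, Task 3@3, Task 4@1, Task 5@4): d1:8  d2:8  d3:8  d4:6  d5:3 ⇒ 8.
Reduction 14 − 8 = 6.

6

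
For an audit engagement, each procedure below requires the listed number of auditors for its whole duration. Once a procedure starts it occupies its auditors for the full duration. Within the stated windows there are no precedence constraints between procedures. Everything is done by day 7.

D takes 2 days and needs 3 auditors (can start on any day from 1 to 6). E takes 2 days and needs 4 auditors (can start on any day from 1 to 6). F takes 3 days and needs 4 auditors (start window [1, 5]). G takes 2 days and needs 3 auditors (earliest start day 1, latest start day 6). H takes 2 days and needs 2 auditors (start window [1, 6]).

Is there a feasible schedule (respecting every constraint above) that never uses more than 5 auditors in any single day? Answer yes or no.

Total auditor-days = 36; over 7 days the average is 36/7 > 5, so some day must exceed 5.

no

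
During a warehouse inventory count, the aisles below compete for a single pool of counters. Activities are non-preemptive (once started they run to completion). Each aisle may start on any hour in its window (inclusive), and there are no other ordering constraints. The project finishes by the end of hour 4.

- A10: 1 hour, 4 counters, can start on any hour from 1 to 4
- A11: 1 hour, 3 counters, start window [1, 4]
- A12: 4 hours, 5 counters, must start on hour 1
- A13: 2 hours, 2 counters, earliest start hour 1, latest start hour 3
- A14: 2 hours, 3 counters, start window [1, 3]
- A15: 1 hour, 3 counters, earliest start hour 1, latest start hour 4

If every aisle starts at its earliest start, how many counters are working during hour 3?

5

At early start, hour 3 has: A12.
Demand: 5 = 5.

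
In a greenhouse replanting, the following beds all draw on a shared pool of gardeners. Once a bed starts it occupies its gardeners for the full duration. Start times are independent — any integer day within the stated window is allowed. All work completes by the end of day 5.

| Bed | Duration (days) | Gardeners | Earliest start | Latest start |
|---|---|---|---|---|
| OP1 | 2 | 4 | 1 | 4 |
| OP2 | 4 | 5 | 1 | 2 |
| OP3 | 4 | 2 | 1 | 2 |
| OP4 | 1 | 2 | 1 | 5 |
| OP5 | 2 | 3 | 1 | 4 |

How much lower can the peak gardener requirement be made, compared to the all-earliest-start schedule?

Early-start peak: d1:16  d2:14  d3:7  d4:7  d5:0 ⇒ 16.
Leveled (OP1@1, OP2@1, OP3@1, OP4@3, OP5@4): d1:11  d2:11  d3:9  d4:10  d5:3 ⇒ 11.
Reduction 16 − 11 = 5.

5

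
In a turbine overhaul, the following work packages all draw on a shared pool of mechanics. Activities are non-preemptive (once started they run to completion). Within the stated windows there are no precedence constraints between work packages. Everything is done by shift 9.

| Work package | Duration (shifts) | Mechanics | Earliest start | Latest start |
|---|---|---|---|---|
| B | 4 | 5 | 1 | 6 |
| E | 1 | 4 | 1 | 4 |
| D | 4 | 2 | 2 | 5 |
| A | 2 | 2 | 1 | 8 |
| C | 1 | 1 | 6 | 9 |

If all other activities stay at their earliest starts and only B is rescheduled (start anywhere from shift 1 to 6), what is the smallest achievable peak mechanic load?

B@1: s1:11  s2:9  s3:7  s4:7  s5:2  s6:1  s7:0  s8:0  s9:0 → peak 11
B@2: s1:6  s2:9  s3:7  s4:7  s5:7  s6:1  s7:0  s8:0  s9:0 → peak 9
B@3: s1:6  s2:4  s3:7  s4:7  s5:7  s6:6  s7:0  s8:0  s9:0 → peak 7
B@4: s1:6  s2:4  s3:2  s4:7  s5:7  s6:6  s7:5  s8:0  s9:0 → peak 7
B@5: s1:6  s2:4  s3:2  s4:2  s5:7  s6:6  s7:5  s8:5  s9:0 → peak 7
B@6: s1:6  s2:4  s3:2  s4:2  s5:2  s6:6  s7:5  s8:5  s9:5 → peak 6
Best is B@6, peak 6.

6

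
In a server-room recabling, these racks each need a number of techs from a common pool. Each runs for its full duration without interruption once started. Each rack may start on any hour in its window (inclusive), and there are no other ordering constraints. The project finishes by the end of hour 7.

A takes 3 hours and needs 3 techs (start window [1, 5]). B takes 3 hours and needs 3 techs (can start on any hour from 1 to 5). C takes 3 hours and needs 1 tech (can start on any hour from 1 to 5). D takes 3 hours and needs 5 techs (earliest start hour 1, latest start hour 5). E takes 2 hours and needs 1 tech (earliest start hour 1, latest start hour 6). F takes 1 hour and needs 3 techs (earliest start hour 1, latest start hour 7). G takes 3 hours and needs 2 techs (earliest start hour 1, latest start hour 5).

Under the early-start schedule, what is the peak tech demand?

18

Early-start schedule: A@1, B@1, C@1, D@1, E@1, F@1, G@1.
Load per hour: hour 1: 18, hour 2: 15, hour 3: 14, hour 4: 0, hour 5: 0, hour 6: 0, hour 7: 0.
Peak is 18.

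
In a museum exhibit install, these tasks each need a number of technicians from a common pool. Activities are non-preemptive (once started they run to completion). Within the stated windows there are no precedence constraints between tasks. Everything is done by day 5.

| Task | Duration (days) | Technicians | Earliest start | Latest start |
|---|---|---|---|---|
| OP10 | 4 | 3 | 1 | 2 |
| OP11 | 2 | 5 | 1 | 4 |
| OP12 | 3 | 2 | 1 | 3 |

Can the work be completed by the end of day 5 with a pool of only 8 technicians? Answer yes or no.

yes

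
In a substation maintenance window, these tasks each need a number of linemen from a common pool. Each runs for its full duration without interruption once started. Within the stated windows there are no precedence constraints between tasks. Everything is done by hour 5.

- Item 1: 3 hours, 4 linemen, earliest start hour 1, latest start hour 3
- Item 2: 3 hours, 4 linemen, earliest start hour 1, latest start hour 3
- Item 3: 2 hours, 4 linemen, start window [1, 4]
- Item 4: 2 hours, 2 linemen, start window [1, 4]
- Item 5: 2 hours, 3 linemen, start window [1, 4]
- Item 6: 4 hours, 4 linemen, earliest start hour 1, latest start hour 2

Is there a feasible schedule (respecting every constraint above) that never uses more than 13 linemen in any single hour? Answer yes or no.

Schedule Item 1@1, Item 2@1, Item 3@4, Item 4@4, Item 5@4, Item 6@1: h1:12  h2:12  h3:12  h4:13  h5:9 — peak 13 ≤ 13.

yes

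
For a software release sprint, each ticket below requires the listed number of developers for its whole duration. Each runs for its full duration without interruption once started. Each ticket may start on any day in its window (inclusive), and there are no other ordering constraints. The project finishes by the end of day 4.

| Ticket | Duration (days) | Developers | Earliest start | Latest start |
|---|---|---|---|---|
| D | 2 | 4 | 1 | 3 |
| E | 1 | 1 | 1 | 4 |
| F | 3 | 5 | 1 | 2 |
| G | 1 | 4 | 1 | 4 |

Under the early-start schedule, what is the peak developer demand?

Early-start schedule: D@1, E@1, F@1, G@1.
Load per day: day 1: 14, day 2: 9, day 3: 5, day 4: 0.
Peak is 14.

14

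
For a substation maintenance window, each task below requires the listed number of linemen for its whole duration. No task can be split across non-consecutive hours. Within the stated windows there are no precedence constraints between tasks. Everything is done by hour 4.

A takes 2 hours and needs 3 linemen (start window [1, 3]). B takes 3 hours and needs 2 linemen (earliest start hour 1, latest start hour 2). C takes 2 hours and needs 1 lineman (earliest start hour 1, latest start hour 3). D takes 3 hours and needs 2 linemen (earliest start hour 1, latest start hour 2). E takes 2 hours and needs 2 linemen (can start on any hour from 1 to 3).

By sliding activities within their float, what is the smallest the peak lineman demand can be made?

7

Early-start (A@1, B@1, C@1, D@1, E@1) gives peak 10: h1:10  h2:10  h3:4  h4:0.
Shift C→3, E→3.
Schedule A@1, B@1, C@3, D@1, E@3: h1:7  h2:7  h3:7  h4:3 — peak 7.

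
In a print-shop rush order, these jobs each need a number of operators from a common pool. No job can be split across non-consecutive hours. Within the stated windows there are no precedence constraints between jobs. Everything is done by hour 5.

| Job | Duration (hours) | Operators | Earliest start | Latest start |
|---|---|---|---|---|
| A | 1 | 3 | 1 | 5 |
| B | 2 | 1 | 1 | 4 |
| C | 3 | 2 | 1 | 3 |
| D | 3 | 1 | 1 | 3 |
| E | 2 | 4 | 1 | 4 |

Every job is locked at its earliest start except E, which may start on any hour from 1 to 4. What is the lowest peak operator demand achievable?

7

E@1: h1:11  h2:8  h3:3  h4:0  h5:0 → peak 11
E@2: h1:7  h2:8  h3:7  h4:0  h5:0 → peak 8
E@3: h1:7  h2:4  h3:7  h4:4  h5:0 → peak 7
E@4: h1:7  h2:4  h3:3  h4:4  h5:4 → peak 7
Best is E@3, peak 7.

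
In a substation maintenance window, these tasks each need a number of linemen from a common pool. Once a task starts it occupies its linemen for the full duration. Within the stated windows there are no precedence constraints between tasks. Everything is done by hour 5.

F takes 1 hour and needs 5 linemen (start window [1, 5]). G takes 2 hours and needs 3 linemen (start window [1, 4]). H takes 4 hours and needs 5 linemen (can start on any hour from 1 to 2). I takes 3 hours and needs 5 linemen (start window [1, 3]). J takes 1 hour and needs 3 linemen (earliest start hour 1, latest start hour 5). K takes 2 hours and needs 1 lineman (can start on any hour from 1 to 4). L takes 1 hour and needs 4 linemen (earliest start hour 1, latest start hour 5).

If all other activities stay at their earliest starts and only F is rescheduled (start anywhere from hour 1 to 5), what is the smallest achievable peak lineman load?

21

F@1: h1:26  h2:14  h3:10  h4:5  h5:0 → peak 26
F@2: h1:21  h2:19  h3:10  h4:5  h5:0 → peak 21
F@3: h1:21  h2:14  h3:15  h4:5  h5:0 → peak 21
F@4: h1:21  h2:14  h3:10  h4:10  h5:0 → peak 21
F@5: h1:21  h2:14  h3:10  h4:5  h5:5 → peak 21
Best is F@2, peak 21.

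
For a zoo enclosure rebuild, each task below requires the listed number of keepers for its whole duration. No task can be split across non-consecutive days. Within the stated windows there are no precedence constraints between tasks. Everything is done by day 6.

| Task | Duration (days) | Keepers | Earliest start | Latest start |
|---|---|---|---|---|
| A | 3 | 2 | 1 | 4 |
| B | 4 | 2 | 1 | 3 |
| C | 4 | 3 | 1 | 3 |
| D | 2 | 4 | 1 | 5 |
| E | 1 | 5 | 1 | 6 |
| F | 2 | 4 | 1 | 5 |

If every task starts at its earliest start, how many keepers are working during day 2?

At early start, day 2 has: A, B, C, D, F.
Demand: 2 + 2 + 3 + 4 + 4 = 15.

15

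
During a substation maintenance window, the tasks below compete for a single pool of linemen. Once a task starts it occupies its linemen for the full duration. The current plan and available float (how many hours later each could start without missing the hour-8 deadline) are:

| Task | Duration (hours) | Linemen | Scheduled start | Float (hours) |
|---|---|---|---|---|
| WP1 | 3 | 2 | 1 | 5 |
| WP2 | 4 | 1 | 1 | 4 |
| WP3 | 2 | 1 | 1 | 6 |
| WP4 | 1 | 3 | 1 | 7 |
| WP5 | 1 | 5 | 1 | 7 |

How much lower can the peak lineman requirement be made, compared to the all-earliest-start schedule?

Early-start peak: h1:12  h2:4  h3:3  h4:1  h5:0  h6:0  h7:0  h8:0 ⇒ 12.
Leveled (WP1@1, WP2@1, WP3@1, WP4@4, WP5@5): h1:4  h2:4  h3:3  h4:4  h5:5  h6:0  h7:0  h8:0 ⇒ 5.
Reduction 12 − 5 = 7.

7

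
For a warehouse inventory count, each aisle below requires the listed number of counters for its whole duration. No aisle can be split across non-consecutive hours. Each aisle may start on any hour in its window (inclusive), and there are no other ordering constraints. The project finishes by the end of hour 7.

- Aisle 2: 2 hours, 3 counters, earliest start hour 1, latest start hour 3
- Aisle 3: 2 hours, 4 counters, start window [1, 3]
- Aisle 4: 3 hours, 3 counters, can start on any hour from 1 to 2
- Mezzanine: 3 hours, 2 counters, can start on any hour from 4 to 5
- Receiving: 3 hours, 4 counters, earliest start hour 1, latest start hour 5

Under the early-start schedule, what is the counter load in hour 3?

7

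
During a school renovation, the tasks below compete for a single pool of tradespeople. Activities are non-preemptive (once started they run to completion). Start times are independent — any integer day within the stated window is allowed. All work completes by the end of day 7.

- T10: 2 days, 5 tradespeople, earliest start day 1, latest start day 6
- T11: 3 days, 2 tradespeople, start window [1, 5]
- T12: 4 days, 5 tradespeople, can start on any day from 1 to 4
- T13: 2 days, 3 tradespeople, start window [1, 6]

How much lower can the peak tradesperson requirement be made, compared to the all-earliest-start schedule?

Early-start peak: d1:15  d2:15  d3:7  d4:5  d5:0  d6:0  d7:0 ⇒ 15.
Leveled (T10@1, T11@1, T12@3, T13@4): d1:7  d2:7  d3:7  d4:8  d5:8  d6:5  d7:0 ⇒ 8.
Reduction 15 − 8 = 7.

7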